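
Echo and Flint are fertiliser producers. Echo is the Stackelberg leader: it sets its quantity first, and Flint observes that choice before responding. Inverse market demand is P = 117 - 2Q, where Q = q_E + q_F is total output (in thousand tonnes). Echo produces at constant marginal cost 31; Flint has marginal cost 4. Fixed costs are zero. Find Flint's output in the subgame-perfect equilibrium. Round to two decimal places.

20.88

The follower Flint best-responds to any q_E: π_F = (117 - 2Q)q_F - 4q_F.
∂π_F/∂q_F = 113 - 2q_E - 4q_F = 0 gives the reaction function q_F = (113 - 2q_E)/4.
The leader anticipates this reaction. Substituting into P = 117 - 2Q gives P = 121/2 - q_E, so π_E = (121/2 - q_E)q_E - 31q_E.
Leader FOC: 59/2 - 2q_E = 0, so q_E = 59/4.
Then q_F = (113 - 2·(59/4))/4 = 167/8.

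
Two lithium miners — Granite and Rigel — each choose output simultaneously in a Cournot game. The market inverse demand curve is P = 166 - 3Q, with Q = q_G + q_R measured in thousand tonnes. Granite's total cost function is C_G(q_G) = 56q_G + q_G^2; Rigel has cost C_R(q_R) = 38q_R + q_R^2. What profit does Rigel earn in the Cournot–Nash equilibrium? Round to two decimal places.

Granite's profit: π_G = (166 - 3Q)q_G - (56q_G + q_G²). Setting ∂π_G/∂q_G = 0: 110 - 8q_G - 3(q_R) = 0.
Rigel's first-order condition: 128 - 8q_R - 3(q_G) = 0.
Best responses: q_G = (110 - 3q_R)/8, q_R = (128 - 3q_G)/8.
Substituting one into the other gives q_G = 496/55 and q_R = 694/55.
Price P = 166 - 3·(238/11) = 1112/11.
Rigel's profit: (1112/11)·(694/55) - 38·(694/55) - (694/55)² = 636.8740.

636.87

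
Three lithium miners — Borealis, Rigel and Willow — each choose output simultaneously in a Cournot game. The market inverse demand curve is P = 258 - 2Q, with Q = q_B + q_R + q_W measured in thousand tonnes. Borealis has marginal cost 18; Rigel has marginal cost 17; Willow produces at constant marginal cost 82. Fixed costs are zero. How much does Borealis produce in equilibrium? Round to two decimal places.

Borealis's profit: π_B = (258 - 2Q)q_B - (18q_B). Setting ∂π_B/∂q_B = 0: 240 - 4q_B - 2(q_R + q_W) = 0.
Rigel's first-order condition: 241 - 4q_R - 2(q_B + q_W) = 0.
Willow's first-order condition: 176 - 4q_W - 2(q_B + q_R) = 0.
Adding the 3 first-order conditions: 657 − 8Q = 0, so Q = 657/8.
Back-substituting: q_B = (240 − 657/4)/2 = 303/8, q_R = (241 − 657/4)/2 = 307/8, q_W = (176 − 657/4)/2 = 47/8.

37.88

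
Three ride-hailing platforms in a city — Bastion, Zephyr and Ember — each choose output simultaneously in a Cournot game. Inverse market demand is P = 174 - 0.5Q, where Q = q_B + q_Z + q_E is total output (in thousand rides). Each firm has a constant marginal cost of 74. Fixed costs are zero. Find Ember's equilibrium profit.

Each firm earns π_i = (174 - 0.5Q)q_i - 74q_i.
Setting ∂π_i/∂q_i = 0 with rivals' quantities fixed: 100 - q_i - (1/2)·Σ_{j≠i} q_j = 0.
With identical firms every q_j equals q_i, so Σ_{j≠i} q_j = 2q_i and 100 = 2q_i, giving q_i = 50.
Price P = 174 - (1/2)·150 = 99.
Ember's profit: (99 - 74)·50 = 1250.

1250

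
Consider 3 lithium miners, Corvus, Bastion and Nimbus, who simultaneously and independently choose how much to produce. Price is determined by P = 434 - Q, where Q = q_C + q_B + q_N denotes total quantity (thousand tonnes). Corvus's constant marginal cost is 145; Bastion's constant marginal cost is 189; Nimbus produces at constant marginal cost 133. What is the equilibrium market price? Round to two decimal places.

225.25

Corvus's profit: π_C = (434 - Q)q_C - (145q_C). Setting ∂π_C/∂q_C = 0: 289 - 2q_C - (q_B + q_N) = 0.
Bastion's first-order condition: 245 - 2q_B - (q_C + q_N) = 0.
Nimbus's first-order condition: 301 - 2q_N - (q_C + q_B) = 0.
Summing all 3 equations gives 835 − 4Q = 0, hence Q = 835/4.
Back-substituting: q_C = (289 − 835/4) = 321/4, q_B = (245 − 835/4) = 145/4, q_N = (301 − 835/4) = 369/4.
Total output Q = 835/4, so price P = 434 - 835/4 = 901/4.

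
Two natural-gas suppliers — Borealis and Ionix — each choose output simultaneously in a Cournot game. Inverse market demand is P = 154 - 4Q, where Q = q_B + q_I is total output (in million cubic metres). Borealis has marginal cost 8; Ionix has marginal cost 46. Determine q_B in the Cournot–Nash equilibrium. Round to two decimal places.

Borealis's profit: π_B = (154 - 4Q)q_B - (8q_B). Setting ∂π_B/∂q_B = 0: 146 - 8q_B - 4(q_I) = 0.
Ionix's first-order condition: 108 - 8q_I - 4(q_B) = 0.
Best responses: q_B = (146 - 4q_I)/8, q_I = (108 - 4q_B)/8.
Solving the pair: q_B = 46/3, q_I = 35/6.

15.33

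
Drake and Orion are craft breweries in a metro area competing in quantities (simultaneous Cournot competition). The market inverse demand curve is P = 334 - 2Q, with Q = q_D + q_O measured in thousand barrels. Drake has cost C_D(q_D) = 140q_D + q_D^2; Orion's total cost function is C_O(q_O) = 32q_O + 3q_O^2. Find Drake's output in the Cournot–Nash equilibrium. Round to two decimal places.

23.86

Drake's profit: π_D = (334 - 2Q)q_D - (140q_D + q_D²). Setting ∂π_D/∂q_D = 0: 194 - 6q_D - 2(q_O) = 0.
Orion's first-order condition: 302 - 10q_O - 2(q_D) = 0.
So q_D = (194 - 2q_O)/6 and q_O = (302 - 2q_D)/10.
Solving the pair: q_D = 167/7, q_O = 178/7.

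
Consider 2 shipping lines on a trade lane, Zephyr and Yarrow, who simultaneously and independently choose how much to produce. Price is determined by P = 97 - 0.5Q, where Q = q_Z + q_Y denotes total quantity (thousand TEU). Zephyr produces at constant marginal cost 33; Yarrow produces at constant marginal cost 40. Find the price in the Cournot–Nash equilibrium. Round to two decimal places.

56.67

Zephyr's profit: π_Z = (97 - 0.5Q)q_Z - (33q_Z). Setting ∂π_Z/∂q_Z = 0: 64 - q_Z - (1/2)(q_Y) = 0.
Yarrow's profit: π_Y = (97 - 0.5Q)q_Y - (40q_Y). Setting ∂π_Y/∂q_Y = 0: 57 - q_Y - (1/2)(q_Z) = 0.
Best responses: q_Z = (64 - (1/2)q_Y), q_Y = (57 - (1/2)q_Z).
Solving the pair: q_Z = 142/3, q_Y = 100/3.
Total output Q = 242/3, so price P = 97 - (1/2)·(242/3) = 170/3.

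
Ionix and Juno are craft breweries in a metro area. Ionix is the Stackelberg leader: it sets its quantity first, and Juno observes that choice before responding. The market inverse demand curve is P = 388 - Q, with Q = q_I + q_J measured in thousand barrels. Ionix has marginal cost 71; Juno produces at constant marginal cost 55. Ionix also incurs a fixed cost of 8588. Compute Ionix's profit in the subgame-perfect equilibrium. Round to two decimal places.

The follower Juno best-responds to any q_I: π_J = (388 - Q)q_J - 55q_J.
Follower FOC: 333 - q_I - 2q_J = 0, so q_J(q_I) = (333 - q_I)/2.
The leader anticipates this reaction. Substituting into P = 388 - Q gives P = 443/2 - (1/2)q_I, so π_I = (443/2 - (1/2)q_I)q_I - 71q_I.
Maximising: ∂π_I/∂q_I = 301/2 - q_I = 0, giving q_I = 301/2.
Then q_J = (333 - 301/2)/2 = 365/4.
Price P = 388 - 967/4 = 585/4.
Ionix's profit: (585/4 - 71)·(301/2) - 8588 = 2737.1250.

2737.13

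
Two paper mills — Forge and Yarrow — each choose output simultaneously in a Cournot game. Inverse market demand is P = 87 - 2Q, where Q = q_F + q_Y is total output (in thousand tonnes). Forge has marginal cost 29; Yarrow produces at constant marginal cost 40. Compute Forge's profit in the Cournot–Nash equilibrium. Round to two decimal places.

Forge's profit: π_F = (87 - 2Q)q_F - (29q_F). Setting ∂π_F/∂q_F = 0: 58 - 4q_F - 2(q_Y) = 0.
Yarrow's first-order condition: 47 - 4q_Y - 2(q_F) = 0.
Best responses: q_F = (58 - 2q_Y)/4, q_Y = (47 - 2q_F)/4.
Solving the pair: q_F = 23/2, q_Y = 6.
Price P = 87 - 2·(35/2) = 52.
Forge's profit: (52 - 29)·(23/2) = 529/2.

264.50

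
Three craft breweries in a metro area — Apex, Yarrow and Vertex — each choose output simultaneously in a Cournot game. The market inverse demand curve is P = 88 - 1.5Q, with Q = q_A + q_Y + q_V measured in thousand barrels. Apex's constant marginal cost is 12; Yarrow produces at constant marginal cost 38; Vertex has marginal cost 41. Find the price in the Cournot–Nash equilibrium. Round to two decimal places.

Apex's profit: π_A = (88 - 1.5Q)q_A - (12q_A). Setting ∂π_A/∂q_A = 0: 76 - 3q_A - (3/2)(q_Y + q_V) = 0.
Yarrow's profit: π_Y = (88 - 1.5Q)q_Y - (38q_Y). Setting ∂π_Y/∂q_Y = 0: 50 - 3q_Y - (3/2)(q_A + q_V) = 0.
Vertex's first-order condition: 47 - 3q_V - (3/2)(q_A + q_Y) = 0.
Summing all 3 equations gives 173 − 6Q = 0, hence Q = 173/6.
Back-substituting: q_A = (76 − 173/4)/(3/2) = 131/6, q_Y = (50 − 173/4)/(3/2) = 9/2, q_V = (47 − 173/4)/(3/2) = 5/2.
Total output Q = 173/6, so price P = 88 - (3/2)·(173/6) = 179/4.

44.75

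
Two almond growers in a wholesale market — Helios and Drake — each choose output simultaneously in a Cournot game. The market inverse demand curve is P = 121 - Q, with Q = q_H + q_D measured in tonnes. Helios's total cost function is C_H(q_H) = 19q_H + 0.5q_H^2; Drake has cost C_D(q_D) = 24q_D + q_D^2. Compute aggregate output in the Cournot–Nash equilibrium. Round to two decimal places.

Helios's profit: π_H = (121 - Q)q_H - (19q_H + (1/2)q_H²). Setting ∂π_H/∂q_H = 0: 102 - 3q_H - (q_D) = 0.
Drake's first-order condition: 97 - 4q_D - (q_H) = 0.
So q_H = (102 - q_D)/3 and q_D = (97 - q_H)/4.
Solving the pair: q_H = 311/11, q_D = 189/11.
Total output Q = 311/11 + 189/11 = 500/11.

45.45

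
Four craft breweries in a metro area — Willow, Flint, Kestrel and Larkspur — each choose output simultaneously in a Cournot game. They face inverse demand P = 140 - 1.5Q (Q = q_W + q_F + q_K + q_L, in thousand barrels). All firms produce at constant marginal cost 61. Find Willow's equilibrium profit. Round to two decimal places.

166.43

A representative firm's profit is π_i = q_i(140 - 1.5Q) - 61q_i.
Setting ∂π_i/∂q_i = 0 with rivals' quantities fixed: 79 - 3q_i - (3/2)·Σ_{j≠i} q_j = 0.
By symmetry each firm produces the same amount; substituting Σ_{j≠i} q_j = 3q_i yields q_i = 79/(15/2) = 158/15.
Price P = 140 - (3/2)·(632/15) = 384/5.
Willow's profit: (384/5 - 61)·(158/15) = 166.4267.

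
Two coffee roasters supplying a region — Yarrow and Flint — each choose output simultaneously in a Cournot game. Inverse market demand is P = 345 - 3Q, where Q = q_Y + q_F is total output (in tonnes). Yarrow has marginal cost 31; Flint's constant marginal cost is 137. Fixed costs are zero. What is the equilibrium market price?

171

Yarrow's profit: π_Y = (345 - 3Q)q_Y - (31q_Y). Setting ∂π_Y/∂q_Y = 0: 314 - 6q_Y - 3(q_F) = 0.
Flint's profit: π_F = (345 - 3Q)q_F - (137q_F). Setting ∂π_F/∂q_F = 0: 208 - 6q_F - 3(q_Y) = 0.
So q_Y = (314 - 3q_F)/6 and q_F = (208 - 3q_Y)/6.
Solving the pair: q_Y = 140/3, q_F = 34/3.
Total output Q = 58, so price P = 345 - 3·58 = 171.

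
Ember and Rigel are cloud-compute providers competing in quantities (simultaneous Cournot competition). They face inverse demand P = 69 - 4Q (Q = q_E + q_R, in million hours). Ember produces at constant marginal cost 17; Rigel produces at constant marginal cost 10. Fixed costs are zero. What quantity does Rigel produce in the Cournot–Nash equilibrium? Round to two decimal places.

5.50

Ember's profit: π_E = (69 - 4Q)q_E - (17q_E). Setting ∂π_E/∂q_E = 0: 52 - 8q_E - 4(q_R) = 0.
Rigel's first-order condition: 59 - 8q_R - 4(q_E) = 0.
Best responses: q_E = (52 - 4q_R)/8, q_R = (59 - 4q_E)/8.
Substituting one into the other gives q_E = 15/4 and q_R = 11/2.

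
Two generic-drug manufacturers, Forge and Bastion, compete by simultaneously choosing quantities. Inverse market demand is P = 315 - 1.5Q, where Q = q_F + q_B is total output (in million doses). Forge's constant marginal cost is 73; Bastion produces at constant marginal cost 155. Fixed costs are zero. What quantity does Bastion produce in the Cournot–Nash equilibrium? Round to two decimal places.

17.33

Forge's profit: π_F = (315 - 1.5Q)q_F - (73q_F). Setting ∂π_F/∂q_F = 0: 242 - 3q_F - (3/2)(q_B) = 0.
Bastion's first-order condition: 160 - 3q_B - (3/2)(q_F) = 0.
Rearranging gives the reaction functions q_F = (242 - (3/2)q_B)/3 and q_B = (160 - (3/2)q_F)/3.
Substituting one into the other gives q_F = 72 and q_B = 52/3.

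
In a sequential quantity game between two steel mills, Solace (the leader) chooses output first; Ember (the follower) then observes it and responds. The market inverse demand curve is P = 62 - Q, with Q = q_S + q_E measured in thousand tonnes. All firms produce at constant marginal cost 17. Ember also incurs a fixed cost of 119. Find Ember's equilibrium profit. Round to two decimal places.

Solve by backward induction. Given q_S, the follower Ember maximises π_E = (62 - q_S - q_E)q_E - 17q_E.
Setting the follower's marginal profit to zero, 45 - q_S - 2q_E = 0, i.e. q_E = (45 - q_S)/2.
The leader anticipates this reaction. Substituting into P = 62 - Q gives P = 79/2 - (1/2)q_S, so π_S = (79/2 - (1/2)q_S)q_S - 17q_S.
Maximising: ∂π_S/∂q_S = 45/2 - q_S = 0, giving q_S = 45/2.
Then q_E = (45 - 45/2)/2 = 45/4.
Price P = 62 - 135/4 = 113/4.
Ember's profit: (113/4 - 17)·(45/4) - 119 = 121/16.

7.56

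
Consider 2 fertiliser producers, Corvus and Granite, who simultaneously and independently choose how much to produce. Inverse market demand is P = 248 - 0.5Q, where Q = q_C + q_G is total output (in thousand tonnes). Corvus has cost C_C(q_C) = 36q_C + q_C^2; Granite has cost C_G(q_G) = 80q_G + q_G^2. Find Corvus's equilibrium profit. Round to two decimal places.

5969.71

Corvus's profit: π_C = (248 - 0.5Q)q_C - (36q_C + q_C²). Setting ∂π_C/∂q_C = 0: 212 - 3q_C - (1/2)(q_G) = 0.
Granite's profit: π_G = (248 - 0.5Q)q_G - (80q_G + q_G²). Setting ∂π_G/∂q_G = 0: 168 - 3q_G - (1/2)(q_C) = 0.
Best responses: q_C = (212 - (1/2)q_G)/3, q_G = (168 - (1/2)q_C)/3.
Solving the pair: q_C = 63.0857, q_G = 1592/35.
Price P = 248 - (1/2)·(760/7) = 1356/7.
Corvus's profit: (1356/7)·63.0857 - 36·63.0857 - 63.0857² = 5969.7110.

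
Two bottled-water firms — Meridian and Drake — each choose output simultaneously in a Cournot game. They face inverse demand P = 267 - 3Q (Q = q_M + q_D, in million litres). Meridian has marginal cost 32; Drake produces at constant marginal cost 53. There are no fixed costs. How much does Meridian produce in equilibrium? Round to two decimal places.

Meridian's profit: π_M = (267 - 3Q)q_M - (32q_M). Setting ∂π_M/∂q_M = 0: 235 - 6q_M - 3(q_D) = 0.
Drake's first-order condition: 214 - 6q_D - 3(q_M) = 0.
So q_M = (235 - 3q_D)/6 and q_D = (214 - 3q_M)/6.
Substituting one into the other gives q_M = 256/9 and q_D = 193/9.

28.44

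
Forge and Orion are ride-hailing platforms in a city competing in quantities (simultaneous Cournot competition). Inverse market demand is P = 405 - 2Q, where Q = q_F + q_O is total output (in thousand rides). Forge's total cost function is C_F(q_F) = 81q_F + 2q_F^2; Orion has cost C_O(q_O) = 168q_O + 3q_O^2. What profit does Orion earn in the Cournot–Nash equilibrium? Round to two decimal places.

Forge's profit: π_F = (405 - 2Q)q_F - (81q_F + 2q_F²). Setting ∂π_F/∂q_F = 0: 324 - 8q_F - 2(q_O) = 0.
Orion's first-order condition: 237 - 10q_O - 2(q_F) = 0.
So q_F = (324 - 2q_O)/8 and q_O = (237 - 2q_F)/10.
Solving the pair: q_F = 1383/38, q_O = 312/19.
Price P = 405 - 2·52.8158 = 299.3684.
Orion's profit: 299.3684·(312/19) - 168·(312/19) - 3(312/19)² = 1348.2548.

1348.25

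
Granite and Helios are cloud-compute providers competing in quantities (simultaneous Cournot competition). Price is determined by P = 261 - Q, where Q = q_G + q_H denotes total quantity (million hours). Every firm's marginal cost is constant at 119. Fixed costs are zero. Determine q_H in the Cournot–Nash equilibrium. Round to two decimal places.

Each firm earns π_i = (261 - Q)q_i - 119q_i.
First-order condition (treating rivals' output as given): 142 - 2q_i - q_j = 0.
By symmetry each firm produces the same amount; substituting q_j = q_i yields q_i = 142/3.

47.33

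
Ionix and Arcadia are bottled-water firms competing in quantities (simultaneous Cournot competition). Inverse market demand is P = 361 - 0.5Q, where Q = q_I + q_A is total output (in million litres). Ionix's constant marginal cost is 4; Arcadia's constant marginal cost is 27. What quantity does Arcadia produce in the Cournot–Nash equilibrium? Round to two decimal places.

Ionix's profit: π_I = (361 - 0.5Q)q_I - (4q_I). Setting ∂π_I/∂q_I = 0: 357 - q_I - (1/2)(q_A) = 0.
Arcadia's first-order condition: 334 - q_A - (1/2)(q_I) = 0.
So q_I = (357 - (1/2)q_A) and q_A = (334 - (1/2)q_I).
Solving the pair: q_I = 760/3, q_A = 622/3.

207.33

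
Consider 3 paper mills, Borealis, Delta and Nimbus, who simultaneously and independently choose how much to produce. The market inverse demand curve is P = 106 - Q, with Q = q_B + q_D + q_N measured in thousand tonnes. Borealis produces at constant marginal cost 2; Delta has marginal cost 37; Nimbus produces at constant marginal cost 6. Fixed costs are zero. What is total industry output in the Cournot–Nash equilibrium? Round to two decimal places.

68.25

Borealis's profit: π_B = (106 - Q)q_B - (2q_B). Setting ∂π_B/∂q_B = 0: 104 - 2q_B - (q_D + q_N) = 0.
Delta's first-order condition: 69 - 2q_D - (q_B + q_N) = 0.
Nimbus's profit: π_N = (106 - Q)q_N - (6q_N). Setting ∂π_N/∂q_N = 0: 100 - 2q_N - (q_B + q_D) = 0.
Adding the 3 conditions: 273 − 2Q − 2Q = 0, i.e. Q = 273/4.
Back-substituting: q_B = (104 − 273/4) = 143/4, q_D = (69 − 273/4) = 3/4, q_N = (100 − 273/4) = 127/4.
Total output Q = 143/4 + 3/4 + 127/4 = 273/4.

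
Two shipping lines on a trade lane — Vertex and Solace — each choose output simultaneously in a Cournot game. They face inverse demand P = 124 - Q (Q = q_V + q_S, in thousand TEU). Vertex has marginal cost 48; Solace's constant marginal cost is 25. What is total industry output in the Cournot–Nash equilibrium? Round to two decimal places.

58.33

Vertex's profit: π_V = (124 - Q)q_V - (48q_V). Setting ∂π_V/∂q_V = 0: 76 - 2q_V - (q_S) = 0.
Solace's first-order condition: 99 - 2q_S - (q_V) = 0.
Rearranging gives the reaction functions q_V = (76 - q_S)/2 and q_S = (99 - q_V)/2.
Substituting one into the other gives q_V = 53/3 and q_S = 122/3.
Total output Q = 53/3 + 122/3 = 175/3.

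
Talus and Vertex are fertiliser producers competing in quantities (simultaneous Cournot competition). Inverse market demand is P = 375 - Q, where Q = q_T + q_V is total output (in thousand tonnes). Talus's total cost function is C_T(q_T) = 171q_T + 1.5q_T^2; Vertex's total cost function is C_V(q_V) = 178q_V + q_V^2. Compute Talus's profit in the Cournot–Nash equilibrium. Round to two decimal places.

2653.47

Talus's profit: π_T = (375 - Q)q_T - (171q_T + (3/2)q_T²). Setting ∂π_T/∂q_T = 0: 204 - 5q_T - (q_V) = 0.
Vertex's first-order condition: 197 - 4q_V - (q_T) = 0.
Best responses: q_T = (204 - q_V)/5, q_V = (197 - q_T)/4.
Substituting one into the other gives q_T = 619/19 and q_V = 781/19.
Price P = 375 - 1400/19 = 301.3158.
Talus's profit: 301.3158·(619/19) - 171·(619/19) - (3/2)(619/19)² = 2653.4695.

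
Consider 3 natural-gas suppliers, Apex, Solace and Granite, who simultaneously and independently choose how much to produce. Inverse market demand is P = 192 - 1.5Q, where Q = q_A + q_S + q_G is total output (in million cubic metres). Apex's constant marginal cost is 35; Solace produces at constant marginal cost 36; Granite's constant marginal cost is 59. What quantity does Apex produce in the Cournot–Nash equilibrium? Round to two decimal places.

Apex's profit: π_A = (192 - 1.5Q)q_A - (35q_A). Setting ∂π_A/∂q_A = 0: 157 - 3q_A - (3/2)(q_S + q_G) = 0.
Solace's profit: π_S = (192 - 1.5Q)q_S - (36q_S). Setting ∂π_S/∂q_S = 0: 156 - 3q_S - (3/2)(q_A + q_G) = 0.
Granite's profit: π_G = (192 - 1.5Q)q_G - (59q_G). Setting ∂π_G/∂q_G = 0: 133 - 3q_G - (3/2)(q_A + q_S) = 0.
Summing all 3 equations gives 446 − 6Q = 0, hence Q = 223/3.
Back-substituting: q_A = (157 − 223/2)/(3/2) = 91/3, q_S = (156 − 223/2)/(3/2) = 89/3, q_G = (133 − 223/2)/(3/2) = 43/3.

30.33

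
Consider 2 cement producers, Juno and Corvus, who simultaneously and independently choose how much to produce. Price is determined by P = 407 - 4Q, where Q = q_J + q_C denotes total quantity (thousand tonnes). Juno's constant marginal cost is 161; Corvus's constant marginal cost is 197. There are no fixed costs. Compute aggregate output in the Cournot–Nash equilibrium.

Juno's profit: π_J = (407 - 4Q)q_J - (161q_J). Setting ∂π_J/∂q_J = 0: 246 - 8q_J - 4(q_C) = 0.
Corvus's profit: π_C = (407 - 4Q)q_C - (197q_C). Setting ∂π_C/∂q_C = 0: 210 - 8q_C - 4(q_J) = 0.
So q_J = (246 - 4q_C)/8 and q_C = (210 - 4q_J)/8.
Substituting one into the other gives q_J = 47/2 and q_C = 29/2.
Total output Q = 47/2 + 29/2 = 38.

38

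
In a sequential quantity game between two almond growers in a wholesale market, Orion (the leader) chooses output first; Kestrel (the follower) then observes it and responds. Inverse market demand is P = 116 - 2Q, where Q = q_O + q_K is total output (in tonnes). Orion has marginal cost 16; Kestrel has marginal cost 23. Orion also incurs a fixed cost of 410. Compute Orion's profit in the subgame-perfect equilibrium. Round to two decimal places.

305.56

Solve by backward induction. Given q_O, the follower Kestrel maximises π_K = (116 - 2q_O - 2q_K)q_K - 23q_K.
Setting the follower's marginal profit to zero, 93 - 2q_O - 4q_K = 0, i.e. q_K = (93 - 2q_O)/4.
Orion substitutes q_K(q_O) into its own profit: π_O = q_O(116 - 2q_O - (93 - 2q_O)/2) - 16q_O = (139/2 - q_O)q_O - 16q_O.
The leader's first-order condition 107/2 - 2q_O = 0 yields q_O = 107/4.
Then q_K = (93 - 2·(107/4))/4 = 79/8.
Price P = 116 - 2·(293/8) = 171/4.
Orion's profit: (171/4 - 16)·(107/4) - 410 = 305.5625.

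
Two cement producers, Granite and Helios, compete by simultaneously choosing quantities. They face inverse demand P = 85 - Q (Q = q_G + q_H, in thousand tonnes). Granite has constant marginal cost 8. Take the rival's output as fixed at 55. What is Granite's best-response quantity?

11

With the rival's output fixed at 55, Granite's profit is π_G = (85 - 55 - q_G)q_G - (8q_G) = (30 - q_G)q_G - (8q_G).
∂π_G/∂q_G = 22 - 2q_G = 0, so q_G = 11.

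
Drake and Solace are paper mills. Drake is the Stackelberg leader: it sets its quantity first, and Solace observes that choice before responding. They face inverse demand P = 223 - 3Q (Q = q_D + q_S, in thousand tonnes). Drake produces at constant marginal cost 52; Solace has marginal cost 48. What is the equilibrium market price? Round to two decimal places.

Solve by backward induction. Given q_D, the follower Solace maximises π_S = (223 - 3q_D - 3q_S)q_S - 48q_S.
Follower FOC: 175 - 3q_D - 6q_S = 0, so q_S(q_D) = (175 - 3q_D)/6.
Drake substitutes q_S(q_D) into its own profit: π_D = q_D(223 - 3q_D - (175 - 3q_D)/2) - 52q_D = (271/2 - (3/2)q_D)q_D - 52q_D.
The leader's first-order condition 167/2 - 3q_D = 0 yields q_D = 167/6.
Then q_S = (175 - 3·(167/6))/6 = 61/4.
Total output Q = 517/12, so price P = 223 - 3·(517/12) = 375/4.

93.75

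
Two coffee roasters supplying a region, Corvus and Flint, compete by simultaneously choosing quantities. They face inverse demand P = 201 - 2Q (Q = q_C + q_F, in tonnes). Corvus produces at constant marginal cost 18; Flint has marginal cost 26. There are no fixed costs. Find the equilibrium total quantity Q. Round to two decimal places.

Corvus's profit: π_C = (201 - 2Q)q_C - (18q_C). Setting ∂π_C/∂q_C = 0: 183 - 4q_C - 2(q_F) = 0.
Flint's profit: π_F = (201 - 2Q)q_F - (26q_F). Setting ∂π_F/∂q_F = 0: 175 - 4q_F - 2(q_C) = 0.
Best responses: q_C = (183 - 2q_F)/4, q_F = (175 - 2q_C)/4.
Solving the pair: q_C = 191/6, q_F = 167/6.
Total output Q = 191/6 + 167/6 = 179/3.

59.67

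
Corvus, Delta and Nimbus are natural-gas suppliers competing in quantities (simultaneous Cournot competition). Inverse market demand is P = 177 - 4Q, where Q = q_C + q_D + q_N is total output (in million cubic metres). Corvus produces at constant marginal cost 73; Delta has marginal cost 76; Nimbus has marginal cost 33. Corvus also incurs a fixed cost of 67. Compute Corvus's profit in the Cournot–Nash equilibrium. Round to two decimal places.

3.14

Corvus's profit: π_C = (177 - 4Q)q_C - (73q_C). Setting ∂π_C/∂q_C = 0: 104 - 8q_C - 4(q_D + q_N) = 0.
Delta's first-order condition: 101 - 8q_D - 4(q_C + q_N) = 0.
Nimbus's profit: π_N = (177 - 4Q)q_N - (33q_N). Setting ∂π_N/∂q_N = 0: 144 - 8q_N - 4(q_C + q_D) = 0.
Adding the 3 first-order conditions: 349 − 16Q = 0, so Q = 349/16.
Back-substituting: q_C = (104 − 349/4)/4 = 67/16, q_D = (101 − 349/4)/4 = 55/16, q_N = (144 − 349/4)/4 = 227/16.
Price P = 177 - 4·(349/16) = 359/4.
Corvus's profit: (359/4 - 73)·(67/16) - 67 = 201/64.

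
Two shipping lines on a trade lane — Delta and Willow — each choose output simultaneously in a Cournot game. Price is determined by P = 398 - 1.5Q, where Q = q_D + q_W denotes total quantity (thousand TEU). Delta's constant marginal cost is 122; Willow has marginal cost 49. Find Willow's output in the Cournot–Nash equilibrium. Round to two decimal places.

Delta's profit: π_D = (398 - 1.5Q)q_D - (122q_D). Setting ∂π_D/∂q_D = 0: 276 - 3q_D - (3/2)(q_W) = 0.
Willow's first-order condition: 349 - 3q_W - (3/2)(q_D) = 0.
Rearranging gives the reaction functions q_D = (276 - (3/2)q_W)/3 and q_W = (349 - (3/2)q_D)/3.
Solving the pair: q_D = 406/9, q_W = 844/9.

93.78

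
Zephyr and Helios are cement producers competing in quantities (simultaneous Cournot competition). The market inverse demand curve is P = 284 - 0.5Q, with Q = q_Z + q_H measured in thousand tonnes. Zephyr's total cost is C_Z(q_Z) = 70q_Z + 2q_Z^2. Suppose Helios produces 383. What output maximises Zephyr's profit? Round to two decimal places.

4.50

With the rival's output fixed at 383, Zephyr's profit is π_Z = (284 - (1/2)·383 - (1/2)q_Z)q_Z - (70q_Z + 2q_Z²) = (185/2 - (1/2)q_Z)q_Z - (70q_Z + 2q_Z²).
∂π_Z/∂q_Z = 45/2 - 5q_Z = 0, so q_Z = 9/2.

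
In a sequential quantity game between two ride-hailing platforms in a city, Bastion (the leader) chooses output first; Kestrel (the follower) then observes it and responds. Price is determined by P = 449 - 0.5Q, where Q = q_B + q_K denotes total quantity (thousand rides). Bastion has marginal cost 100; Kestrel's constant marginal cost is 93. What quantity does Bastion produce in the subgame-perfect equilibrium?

Solve by backward induction. Given q_B, the follower Kestrel maximises π_K = (449 - (1/2)q_B - (1/2)q_K)q_K - 93q_K.
Follower FOC: 356 - (1/2)q_B - q_K = 0, so q_K(q_B) = (356 - (1/2)q_B).
Bastion substitutes q_K(q_B) into its own profit: π_B = q_B(449 - (1/2)q_B - (356 - (1/2)q_B)/2) - 100q_B = (271 - (1/4)q_B)q_B - 100q_B.
The leader's first-order condition 171 - (1/2)q_B = 0 yields q_B = 342.
Then q_K = (356 - (1/2)·342) = 185.

342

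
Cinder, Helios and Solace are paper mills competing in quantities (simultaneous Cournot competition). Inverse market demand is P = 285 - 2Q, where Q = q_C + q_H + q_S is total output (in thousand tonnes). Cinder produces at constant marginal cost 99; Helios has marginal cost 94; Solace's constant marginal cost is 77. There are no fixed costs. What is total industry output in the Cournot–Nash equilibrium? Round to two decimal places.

73.13

Cinder's profit: π_C = (285 - 2Q)q_C - (99q_C). Setting ∂π_C/∂q_C = 0: 186 - 4q_C - 2(q_H + q_S) = 0.
Helios's first-order condition: 191 - 4q_H - 2(q_C + q_S) = 0.
Solace's profit: π_S = (285 - 2Q)q_S - (77q_S). Setting ∂π_S/∂q_S = 0: 208 - 4q_S - 2(q_C + q_H) = 0.
Summing all 3 equations gives 585 − 8Q = 0, hence Q = 585/8.
Back-substituting: q_C = (186 − 585/4)/2 = 159/8, q_H = (191 − 585/4)/2 = 179/8, q_S = (208 − 585/4)/2 = 247/8.
Total output Q = 159/8 + 179/8 + 247/8 = 585/8.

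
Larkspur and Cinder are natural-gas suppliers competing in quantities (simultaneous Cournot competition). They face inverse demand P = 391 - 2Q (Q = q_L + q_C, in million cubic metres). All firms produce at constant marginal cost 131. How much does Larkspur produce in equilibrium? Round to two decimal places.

43.33

A representative firm's profit is π_i = q_i(391 - 2Q) - 131q_i.
Setting ∂π_i/∂q_i = 0 with rivals' quantities fixed: 260 - 4q_i - 2q_j = 0.
With identical firms every q_j equals q_i, so q_j = q_i and 260 = 6q_i, giving q_i = 130/3.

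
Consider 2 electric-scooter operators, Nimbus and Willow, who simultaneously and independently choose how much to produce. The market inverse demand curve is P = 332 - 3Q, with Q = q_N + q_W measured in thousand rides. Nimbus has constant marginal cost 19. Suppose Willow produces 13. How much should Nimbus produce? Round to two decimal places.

45.67

With the rival's output fixed at 13, Nimbus's profit is π_N = (332 - 3·13 - 3q_N)q_N - (19q_N) = (293 - 3q_N)q_N - (19q_N).
∂π_N/∂q_N = 274 - 6q_N = 0, so q_N = 137/3.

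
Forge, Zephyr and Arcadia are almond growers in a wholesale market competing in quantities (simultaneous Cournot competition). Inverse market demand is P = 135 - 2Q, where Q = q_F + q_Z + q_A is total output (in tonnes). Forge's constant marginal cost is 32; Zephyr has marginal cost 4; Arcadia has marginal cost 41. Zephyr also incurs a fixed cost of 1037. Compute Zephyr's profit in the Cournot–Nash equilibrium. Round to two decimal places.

163.50

Forge's profit: π_F = (135 - 2Q)q_F - (32q_F). Setting ∂π_F/∂q_F = 0: 103 - 4q_F - 2(q_Z + q_A) = 0.
Zephyr's profit: π_Z = (135 - 2Q)q_Z - (4q_Z). Setting ∂π_Z/∂q_Z = 0: 131 - 4q_Z - 2(q_F + q_A) = 0.
Arcadia's profit: π_A = (135 - 2Q)q_A - (41q_A). Setting ∂π_A/∂q_A = 0: 94 - 4q_A - 2(q_F + q_Z) = 0.
Summing all 3 equations gives 328 − 8Q = 0, hence Q = 41.
Back-substituting: q_F = (103 − 82)/2 = 21/2, q_Z = (131 − 82)/2 = 49/2, q_A = (94 − 82)/2 = 6.
Price P = 135 - 2·41 = 53.
Zephyr's profit: (53 - 4)·(49/2) - 1037 = 327/2.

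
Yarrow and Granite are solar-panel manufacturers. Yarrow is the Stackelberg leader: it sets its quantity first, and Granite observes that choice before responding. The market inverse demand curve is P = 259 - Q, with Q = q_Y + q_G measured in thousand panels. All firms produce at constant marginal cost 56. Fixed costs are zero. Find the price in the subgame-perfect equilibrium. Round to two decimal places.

106.75

The follower Granite best-responds to any q_Y: π_G = (259 - Q)q_G - 56q_G.
Follower FOC: 203 - q_Y - 2q_G = 0, so q_G(q_Y) = (203 - q_Y)/2.
Yarrow substitutes q_G(q_Y) into its own profit: π_Y = q_Y(259 - q_Y - (203 - q_Y)/2) - 56q_Y = (315/2 - (1/2)q_Y)q_Y - 56q_Y.
The leader's first-order condition 203/2 - q_Y = 0 yields q_Y = 203/2.
Then q_G = (203 - 203/2)/2 = 203/4.
Total output Q = 609/4, so price P = 259 - 609/4 = 427/4.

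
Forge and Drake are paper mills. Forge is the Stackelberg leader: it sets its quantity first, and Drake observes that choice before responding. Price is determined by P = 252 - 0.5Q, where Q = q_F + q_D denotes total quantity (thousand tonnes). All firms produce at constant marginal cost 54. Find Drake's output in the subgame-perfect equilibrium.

99

Solve by backward induction. Given q_F, the follower Drake maximises π_D = (252 - (1/2)q_F - (1/2)q_D)q_D - 54q_D.
Setting the follower's marginal profit to zero, 198 - (1/2)q_F - q_D = 0, i.e. q_D = (198 - (1/2)q_F).
Forge substitutes q_D(q_F) into its own profit: π_F = q_F(252 - (1/2)q_F - (198 - (1/2)q_F)/2) - 54q_F = (153 - (1/4)q_F)q_F - 54q_F.
The leader's first-order condition 99 - (1/2)q_F = 0 yields q_F = 198.
Then q_D = (198 - (1/2)·198) = 99.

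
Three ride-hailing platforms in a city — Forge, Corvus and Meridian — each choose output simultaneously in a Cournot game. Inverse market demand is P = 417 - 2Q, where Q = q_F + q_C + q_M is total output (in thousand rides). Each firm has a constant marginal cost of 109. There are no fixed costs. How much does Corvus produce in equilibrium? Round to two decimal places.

Each firm earns π_i = (417 - 2Q)q_i - 109q_i.
Setting ∂π_i/∂q_i = 0 with rivals' quantities fixed: 308 - 4q_i - 2·Σ_{j≠i} q_j = 0.
With identical firms every q_j equals q_i, so Σ_{j≠i} q_j = 2q_i and 308 = 8q_i, giving q_i = 77/2.

38.50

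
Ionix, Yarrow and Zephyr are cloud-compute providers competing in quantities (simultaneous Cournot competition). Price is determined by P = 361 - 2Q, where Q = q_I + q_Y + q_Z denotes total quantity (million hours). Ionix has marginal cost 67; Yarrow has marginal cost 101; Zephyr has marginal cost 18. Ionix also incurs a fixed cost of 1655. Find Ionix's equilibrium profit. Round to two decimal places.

Ionix's profit: π_I = (361 - 2Q)q_I - (67q_I). Setting ∂π_I/∂q_I = 0: 294 - 4q_I - 2(q_Y + q_Z) = 0.
Yarrow's first-order condition: 260 - 4q_Y - 2(q_I + q_Z) = 0.
Zephyr's first-order condition: 343 - 4q_Z - 2(q_I + q_Y) = 0.
Adding the 3 first-order conditions: 897 − 8Q = 0, so Q = 897/8.
Back-substituting: q_I = (294 − 897/4)/2 = 279/8, q_Y = (260 − 897/4)/2 = 143/8, q_Z = (343 − 897/4)/2 = 475/8.
Price P = 361 - 2·(897/8) = 547/4.
Ionix's profit: (547/4 - 67)·(279/8) - 1655 = 777.5313.

777.53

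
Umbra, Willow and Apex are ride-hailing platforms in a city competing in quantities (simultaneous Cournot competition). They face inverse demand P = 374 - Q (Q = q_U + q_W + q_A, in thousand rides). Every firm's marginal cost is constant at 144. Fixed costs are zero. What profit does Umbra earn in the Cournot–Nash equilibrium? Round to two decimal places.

3306.25

Each firm earns π_i = (374 - Q)q_i - 144q_i.
Setting ∂π_i/∂q_i = 0 with rivals' quantities fixed: 230 - 2q_i - Σ_{j≠i} q_j = 0.
By symmetry each firm produces the same amount; substituting Σ_{j≠i} q_j = 2q_i yields q_i = 230/4 = 115/2.
Price P = 374 - 345/2 = 403/2.
Umbra's profit: (403/2 - 144)·(115/2) = 3306.2500.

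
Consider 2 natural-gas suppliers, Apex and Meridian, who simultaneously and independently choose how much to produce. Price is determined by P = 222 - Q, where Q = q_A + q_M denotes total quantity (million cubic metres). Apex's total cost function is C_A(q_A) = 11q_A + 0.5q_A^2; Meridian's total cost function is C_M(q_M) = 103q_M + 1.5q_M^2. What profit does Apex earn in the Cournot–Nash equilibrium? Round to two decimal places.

Apex's profit: π_A = (222 - Q)q_A - (11q_A + (1/2)q_A²). Setting ∂π_A/∂q_A = 0: 211 - 3q_A - (q_M) = 0.
Meridian's first-order condition: 119 - 5q_M - (q_A) = 0.
So q_A = (211 - q_M)/3 and q_M = (119 - q_A)/5.
Solving the pair: q_A = 468/7, q_M = 73/7.
Price P = 222 - 541/7 = 1013/7.
Apex's profit: (1013/7)·(468/7) - 11·(468/7) - (1/2)(468/7)² = 6704.8163.

6704.82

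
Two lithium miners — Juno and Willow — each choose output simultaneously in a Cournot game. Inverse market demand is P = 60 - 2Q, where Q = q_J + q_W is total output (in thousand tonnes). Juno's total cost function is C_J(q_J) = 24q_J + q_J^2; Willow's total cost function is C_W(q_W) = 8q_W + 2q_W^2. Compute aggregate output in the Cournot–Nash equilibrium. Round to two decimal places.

Juno's profit: π_J = (60 - 2Q)q_J - (24q_J + q_J²). Setting ∂π_J/∂q_J = 0: 36 - 6q_J - 2(q_W) = 0.
Willow's first-order condition: 52 - 8q_W - 2(q_J) = 0.
Rearranging gives the reaction functions q_J = (36 - 2q_W)/6 and q_W = (52 - 2q_J)/8.
Solving the pair: q_J = 46/11, q_W = 60/11.
Total output Q = 46/11 + 60/11 = 106/11.

9.64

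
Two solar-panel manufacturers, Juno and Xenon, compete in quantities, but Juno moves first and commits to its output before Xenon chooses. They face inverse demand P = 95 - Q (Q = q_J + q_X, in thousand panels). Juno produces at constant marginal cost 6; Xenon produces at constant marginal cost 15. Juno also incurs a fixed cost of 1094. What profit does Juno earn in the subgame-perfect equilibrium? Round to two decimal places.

106.50

Solve by backward induction. Given q_J, the follower Xenon maximises π_X = (95 - q_J - q_X)q_X - 15q_X.
∂π_X/∂q_X = 80 - q_J - 2q_X = 0 gives the reaction function q_X = (80 - q_J)/2.
The leader anticipates this reaction. Substituting into P = 95 - Q gives P = 55 - (1/2)q_J, so π_J = (55 - (1/2)q_J)q_J - 6q_J.
Maximising: ∂π_J/∂q_J = 49 - q_J = 0, giving q_J = 49.
Then q_X = (80 - 49)/2 = 31/2.
Price P = 95 - 129/2 = 61/2.
Juno's profit: (61/2 - 6)·49 - 1094 = 213/2.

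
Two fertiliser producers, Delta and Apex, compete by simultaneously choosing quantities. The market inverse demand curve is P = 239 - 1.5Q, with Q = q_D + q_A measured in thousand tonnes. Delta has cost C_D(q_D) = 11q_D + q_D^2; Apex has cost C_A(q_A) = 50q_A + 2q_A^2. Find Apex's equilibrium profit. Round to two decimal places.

1186.53

Delta's profit: π_D = (239 - 1.5Q)q_D - (11q_D + q_D²). Setting ∂π_D/∂q_D = 0: 228 - 5q_D - (3/2)(q_A) = 0.
Apex's first-order condition: 189 - 7q_A - (3/2)(q_D) = 0.
So q_D = (228 - (3/2)q_A)/5 and q_A = (189 - (3/2)q_D)/7.
Solving the pair: q_D = 40.0763, q_A = 18.4122.
Price P = 239 - (3/2)·58.4885 = 151.2672.
Apex's profit: 151.2672·18.4122 - 50·18.4122 - 2·18.4122² = 1186.5337.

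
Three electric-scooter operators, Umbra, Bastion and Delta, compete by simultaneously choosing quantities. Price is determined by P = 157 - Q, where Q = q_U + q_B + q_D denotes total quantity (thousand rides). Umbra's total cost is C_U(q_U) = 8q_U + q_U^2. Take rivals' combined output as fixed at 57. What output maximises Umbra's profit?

23

With rivals' combined output fixed at 57, Umbra's profit is π_U = (157 - 57 - q_U)q_U - (8q_U + q_U²) = (100 - q_U)q_U - (8q_U + q_U²).
∂π_U/∂q_U = 92 - 4q_U = 0, so q_U = 23.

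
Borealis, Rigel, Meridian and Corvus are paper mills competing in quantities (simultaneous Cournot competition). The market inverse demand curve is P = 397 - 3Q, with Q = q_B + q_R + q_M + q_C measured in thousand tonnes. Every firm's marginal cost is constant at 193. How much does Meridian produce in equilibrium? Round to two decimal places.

13.60

A representative firm's profit is π_i = q_i(397 - 3Q) - 193q_i.
First-order condition (treating rivals' output as given): 204 - 6q_i - 3·Σ_{j≠i} q_j = 0.
By symmetry each firm produces the same amount; substituting Σ_{j≠i} q_j = 3q_i yields q_i = 204/15 = 68/5.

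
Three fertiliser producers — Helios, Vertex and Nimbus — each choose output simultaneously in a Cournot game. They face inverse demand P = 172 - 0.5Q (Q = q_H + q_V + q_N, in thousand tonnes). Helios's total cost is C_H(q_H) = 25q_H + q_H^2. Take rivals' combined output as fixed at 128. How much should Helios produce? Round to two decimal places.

27.67

With rivals' combined output fixed at 128, Helios's profit is π_H = (172 - (1/2)·128 - (1/2)q_H)q_H - (25q_H + q_H²) = (108 - (1/2)q_H)q_H - (25q_H + q_H²).
∂π_H/∂q_H = 83 - 3q_H = 0, so q_H = 83/3.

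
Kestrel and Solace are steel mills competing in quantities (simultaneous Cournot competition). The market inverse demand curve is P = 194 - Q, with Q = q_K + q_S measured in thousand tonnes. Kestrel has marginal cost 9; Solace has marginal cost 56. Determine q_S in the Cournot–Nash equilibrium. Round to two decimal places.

30.33

Kestrel's profit: π_K = (194 - Q)q_K - (9q_K). Setting ∂π_K/∂q_K = 0: 185 - 2q_K - (q_S) = 0.
Solace's profit: π_S = (194 - Q)q_S - (56q_S). Setting ∂π_S/∂q_S = 0: 138 - 2q_S - (q_K) = 0.
Rearranging gives the reaction functions q_K = (185 - q_S)/2 and q_S = (138 - q_K)/2.
Solving the pair: q_K = 232/3, q_S = 91/3.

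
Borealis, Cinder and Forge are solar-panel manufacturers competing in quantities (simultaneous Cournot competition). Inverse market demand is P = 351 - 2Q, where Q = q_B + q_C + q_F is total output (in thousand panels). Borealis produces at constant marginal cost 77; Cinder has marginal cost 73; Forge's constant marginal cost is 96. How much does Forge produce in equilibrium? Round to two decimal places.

Borealis's profit: π_B = (351 - 2Q)q_B - (77q_B). Setting ∂π_B/∂q_B = 0: 274 - 4q_B - 2(q_C + q_F) = 0.
Cinder's first-order condition: 278 - 4q_C - 2(q_B + q_F) = 0.
Forge's profit: π_F = (351 - 2Q)q_F - (96q_F). Setting ∂π_F/∂q_F = 0: 255 - 4q_F - 2(q_B + q_C) = 0.
Adding the 3 conditions: 807 − 4Q − 4Q = 0, i.e. Q = 807/8.
Back-substituting: q_B = (274 − 807/4)/2 = 289/8, q_C = (278 − 807/4)/2 = 305/8, q_F = (255 − 807/4)/2 = 213/8.

26.63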